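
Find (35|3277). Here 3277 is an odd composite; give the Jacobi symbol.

-1

Reciprocity: 35 ≡ 3 and 3277 ≡ 1 (mod 4), so (35/3277) = +(3277/35).
Reduce top mod 35: now compute (22/35).
Pull out 2: since 35 ≡ 3 (mod 8), (2/35) = -1.
Reciprocity: 11 ≡ 3 and 35 ≡ 3 (mod 4), so (11/35) = −(35/11).
Reduce top mod 11: now compute (2/11).
Pull out 2: since 11 ≡ 3 (mod 8), (2/11) = -1.
Reached (1/11) = 1. Collecting the sign flips along the way, the symbol is -1.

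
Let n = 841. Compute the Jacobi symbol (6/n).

Pull out 2: since 841 ≡ 1 (mod 8), (2/841) = +1.
Reciprocity: 3 ≡ 3 and 841 ≡ 1 (mod 4), so (3/841) = +(841/3).
Reduce top mod 3: now compute (1/3).
Reached (1/3) = 1. Collecting the sign flips along the way, the symbol is +1.

1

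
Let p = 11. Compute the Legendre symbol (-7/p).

1

First reduce: -7 ≡ 4 (mod 11).
Pull out 2^2: since 11 ≡ 3 (mod 8), (2/11) = -1, so (2/11)^2 = +1.
Reached (1/11) = 1. Collecting the sign flips along the way, the symbol is +1.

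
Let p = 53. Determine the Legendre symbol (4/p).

1

Pull out 2^2: since 53 ≡ 5 (mod 8), (2/53) = -1, so (2/53)^2 = +1.
Reached (1/53) = 1. Collecting the sign flips along the way, the symbol is +1.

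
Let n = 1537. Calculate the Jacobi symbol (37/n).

-1

Reciprocity: 37 ≡ 1 and 1537 ≡ 1 (mod 4), so (37/1537) = +(1537/37).
Reduce top mod 37: now compute (20/37).
Pull out 2^2: since 37 ≡ 5 (mod 8), (2/37) = -1, so (2/37)^2 = +1.
Reciprocity: 5 ≡ 1 and 37 ≡ 1 (mod 4), so (5/37) = +(37/5).
Reduce top mod 5: now compute (2/5).
Pull out 2: since 5 ≡ 5 (mod 8), (2/5) = -1.
Reached (1/5) = 1. Collecting the sign flips along the way, the symbol is -1.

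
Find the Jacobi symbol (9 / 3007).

1

Reciprocity: 9 ≡ 1 and 3007 ≡ 3 (mod 4), so (9/3007) = +(3007/9).
Reduce top mod 9: now compute (1/9).
Reached (1/9) = 1. Collecting the sign flips along the way, the symbol is +1.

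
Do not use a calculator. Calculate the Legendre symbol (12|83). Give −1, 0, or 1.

Pull out 2^2: since 83 ≡ 3 (mod 8), (2/83) = -1, so (2/83)^2 = +1.
Reciprocity: 3 ≡ 3 and 83 ≡ 3 (mod 4), so (3/83) = −(83/3).
Reduce top mod 3: now compute (2/3).
Pull out 2: since 3 ≡ 3 (mod 8), (2/3) = -1.
Reached (1/3) = 1. Collecting the sign flips along the way, the symbol is +1.

1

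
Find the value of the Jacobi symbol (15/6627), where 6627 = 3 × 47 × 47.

0

Reciprocity: 15 ≡ 3 and 6627 ≡ 3 (mod 4), so (15/6627) = −(6627/15).
Reduce top mod 15: now compute (12/15).
Pull out 2^2: since 15 ≡ 7 (mod 8), (2/15) = +1, so (2/15)^2 = +1.
Reciprocity: 3 ≡ 3 and 15 ≡ 3 (mod 4), so (3/15) = −(15/3).
Reduce top mod 3: now compute (0/3).
Top reduces to 0: gcd > 1, so the symbol is 0.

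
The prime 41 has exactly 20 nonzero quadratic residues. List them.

1, 2, 4, 5, 8, 9, 10, 16, 18, 20, 21, 23, 25, 31, 32, 33, 36, 37, 39, 40

Square k = 1,…,20 (k and 41−k give the same square):
1²=1, 2²=4, 3²=9, 4²=16, 5²=25, 6²=36, 7²≡8, 8²≡23, 9²≡40, 10²≡18, 11²≡39, 12²≡21, 13²≡5, 14²≡32, 15²≡20, 16²≡10, 17²≡2, 18²≡37, 19²≡33, 20²≡31 (mod 41).
So the quadratic residues mod 41 are {1, 2, 4, 5, 8, 9, 10, 16, 18, 20, 21, 23, 25, 31, 32, 33, 36, 37, 39, 40}.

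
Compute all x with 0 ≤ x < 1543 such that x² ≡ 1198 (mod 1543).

Since 1543 ≡ 3 (mod 4), a square root of 1198 is 1198^((1543+1)/4) = 1198^386 mod 1543.
Repeated squaring: 1198^2≡214, 1198^4≡1049, 1198^8≡242, 1198^16≡1473, 1198^32≡271, 1198^64≡920, 1198^128≡836, 1198^256≡1460 (mod 1543).
1198^386 = 1198^(256+128+2) ≡ 800 (mod 1543).
Check: 800² = 640000 ≡ 1198 (mod 1543). The two roots are 743 and 800.

743, 800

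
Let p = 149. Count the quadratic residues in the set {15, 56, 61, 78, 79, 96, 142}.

(15/149) = -1 → non-residue.
(56/149) = -1 → non-residue.
(61/149) = +1 → QR.
(78/149) = -1 → non-residue.
(79/149) = -1 → non-residue.
(96/149) = +1 → QR.
(142/149) = +1 → QR.
Total quadratic residues among the 7: 3.

3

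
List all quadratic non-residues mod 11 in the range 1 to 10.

Square k = 1,…,5 (k and 11−k give the same square):
1²=1, 2²=4, 3²=9, 4²≡5, 5²≡3 (mod 11).
The residues are {1, 3, 4, 5, 9}; the non-residues are the remaining 5 nonzero classes.

2, 6, 7, 8, 10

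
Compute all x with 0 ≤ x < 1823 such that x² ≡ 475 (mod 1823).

578, 1245

Since 1823 ≡ 3 (mod 4), a square root of 475 is 475^((1823+1)/4) = 475^456 mod 1823.
Repeated squaring: 475^2≡1396, 475^4≡29, 475^8≡841, 475^16≡1780, 475^32≡26, 475^64≡676, 475^128≡1226, 475^256≡924 (mod 1823).
475^456 = 475^(256+128+64+8) ≡ 578 (mod 1823).
Check: 578² = 334084 ≡ 475 (mod 1823). The two roots are 578 and 1245.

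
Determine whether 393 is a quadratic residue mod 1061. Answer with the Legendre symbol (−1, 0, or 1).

Reciprocity: 393 ≡ 1 and 1061 ≡ 1 (mod 4), so (393/1061) = +(1061/393).
Reduce top mod 393: now compute (275/393).
Reciprocity: 275 ≡ 3 and 393 ≡ 1 (mod 4), so (275/393) = +(393/275).
Reduce top mod 275: now compute (118/275).
Pull out 2: since 275 ≡ 3 (mod 8), (2/275) = -1.
Reciprocity: 59 ≡ 3 and 275 ≡ 3 (mod 4), so (59/275) = −(275/59).
Reduce top mod 59: now compute (39/59).
Reciprocity: 39 ≡ 3 and 59 ≡ 3 (mod 4), so (39/59) = −(59/39).
Reduce top mod 39: now compute (20/39).
Pull out 2^2: since 39 ≡ 7 (mod 8), (2/39) = +1, so (2/39)^2 = +1.
Reciprocity: 5 ≡ 1 and 39 ≡ 3 (mod 4), so (5/39) = +(39/5).
Reduce top mod 5: now compute (4/5).
Pull out 2^2: since 5 ≡ 5 (mod 8), (2/5) = -1, so (2/5)^2 = +1.
Reached (1/5) = 1. Collecting the sign flips along the way, the symbol is -1.

-1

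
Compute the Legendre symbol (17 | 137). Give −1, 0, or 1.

1

Reciprocity: 17 ≡ 1 and 137 ≡ 1 (mod 4), so (17/137) = +(137/17).
Reduce top mod 17: now compute (1/17).
Reached (1/17) = 1. Collecting the sign flips along the way, the symbol is +1.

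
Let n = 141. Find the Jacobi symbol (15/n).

0

Reciprocity: 15 ≡ 3 and 141 ≡ 1 (mod 4), so (15/141) = +(141/15).
Reduce top mod 15: now compute (6/15).
Pull out 2: since 15 ≡ 7 (mod 8), (2/15) = +1.
Reciprocity: 3 ≡ 3 and 15 ≡ 3 (mod 4), so (3/15) = −(15/3).
Reduce top mod 3: now compute (0/3).
Top reduces to 0: gcd > 1, so the symbol is 0.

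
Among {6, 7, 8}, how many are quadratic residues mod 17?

1

(6/17) = -1 → non-residue.
(7/17) = -1 → non-residue.
(8/17) = +1 → QR.
Total quadratic residues among the 3: 1.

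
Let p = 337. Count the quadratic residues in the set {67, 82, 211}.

2

(67/337) = -1 → non-residue.
(82/337) = +1 → QR.
(211/337) = +1 → QR.
Total quadratic residues among the 3: 2.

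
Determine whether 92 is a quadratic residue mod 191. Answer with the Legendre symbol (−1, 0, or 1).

Pull out 2^2: since 191 ≡ 7 (mod 8), (2/191) = +1, so (2/191)^2 = +1.
Reciprocity: 23 ≡ 3 and 191 ≡ 3 (mod 4), so (23/191) = −(191/23).
Reduce top mod 23: now compute (7/23).
Reciprocity: 7 ≡ 3 and 23 ≡ 3 (mod 4), so (7/23) = −(23/7).
Reduce top mod 7: now compute (2/7).
Pull out 2: since 7 ≡ 7 (mod 8), (2/7) = +1.
Reached (1/7) = 1. Collecting the sign flips along the way, the symbol is +1.

1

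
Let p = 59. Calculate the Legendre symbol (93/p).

First reduce: 93 ≡ 34 (mod 59).
Pull out 2: since 59 ≡ 3 (mod 8), (2/59) = -1.
Reciprocity: 17 ≡ 1 and 59 ≡ 3 (mod 4), so (17/59) = +(59/17).
Reduce top mod 17: now compute (8/17).
Pull out 2^3: since 17 ≡ 1 (mod 8), (2/17) = +1, so (2/17)^3 = +1.
Reached (1/17) = 1. Collecting the sign flips along the way, the symbol is -1.

-1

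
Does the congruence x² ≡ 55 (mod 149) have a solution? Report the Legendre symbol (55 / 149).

Reciprocity: 55 ≡ 3 and 149 ≡ 1 (mod 4), so (55/149) = +(149/55).
Reduce top mod 55: now compute (39/55).
Reciprocity: 39 ≡ 3 and 55 ≡ 3 (mod 4), so (39/55) = −(55/39).
Reduce top mod 39: now compute (16/39).
Pull out 2^4: since 39 ≡ 7 (mod 8), (2/39) = +1, so (2/39)^4 = +1.
Reached (1/39) = 1. Collecting the sign flips along the way, the symbol is -1.

-1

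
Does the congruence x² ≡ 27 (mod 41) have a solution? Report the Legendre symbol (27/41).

-1

Euler's criterion: (27/41) ≡ 27^20 (mod 41).
27^2 ≡ 32 (mod 41)
27^4 ≡ 40 (mod 41)
27^8 ≡ 1 (mod 41)
27^16 ≡ 1 (mod 41)
27^20 = 27^(16+4) ≡ 40 (mod 41).
Result is 40 ≡ −1, so (27/41) = −1.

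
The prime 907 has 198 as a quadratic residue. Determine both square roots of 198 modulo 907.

374, 533

Since 907 ≡ 3 (mod 4), a square root of 198 is 198^((907+1)/4) = 198^227 mod 907.
Repeated squaring: 198^2≡203, 198^4≡394, 198^8≡139, 198^16≡274, 198^32≡702, 198^64≡303, 198^128≡202 (mod 907).
198^227 = 198^(128+64+32+2+1) ≡ 533 (mod 907).
Check: 533² = 284089 ≡ 198 (mod 907). The two roots are 374 and 533.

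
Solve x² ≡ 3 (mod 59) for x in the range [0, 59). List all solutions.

11, 48

Since 59 ≡ 3 (mod 4), a square root of 3 is 3^((59+1)/4) = 3^15 mod 59.
Repeated squaring: 3^2≡9, 3^4≡22, 3^8≡12 (mod 59).
3^15 = 3^(8+4+2+1) ≡ 48 (mod 59).
Check: 48² = 2304 ≡ 3 (mod 59). The two roots are 11 and 48.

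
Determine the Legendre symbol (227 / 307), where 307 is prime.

Reciprocity: 227 ≡ 3 and 307 ≡ 3 (mod 4), so (227/307) = −(307/227).
Reduce top mod 227: now compute (80/227).
Pull out 2^4: since 227 ≡ 3 (mod 8), (2/227) = -1, so (2/227)^4 = +1.
Reciprocity: 5 ≡ 1 and 227 ≡ 3 (mod 4), so (5/227) = +(227/5).
Reduce top mod 5: now compute (2/5).
Pull out 2: since 5 ≡ 5 (mod 8), (2/5) = -1.
Reached (1/5) = 1. Collecting the sign flips along the way, the symbol is +1.

1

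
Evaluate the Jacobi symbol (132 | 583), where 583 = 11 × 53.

0

Pull out 2^2: since 583 ≡ 7 (mod 8), (2/583) = +1, so (2/583)^2 = +1.
Reciprocity: 33 ≡ 1 and 583 ≡ 3 (mod 4), so (33/583) = +(583/33).
Reduce top mod 33: now compute (22/33).
Pull out 2: since 33 ≡ 1 (mod 8), (2/33) = +1.
Reciprocity: 11 ≡ 3 and 33 ≡ 1 (mod 4), so (11/33) = +(33/11).
Reduce top mod 11: now compute (0/11).
Top reduces to 0: gcd > 1, so the symbol is 0.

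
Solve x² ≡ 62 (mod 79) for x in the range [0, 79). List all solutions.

33, 46

Since 79 ≡ 3 (mod 4), a square root of 62 is 62^((79+1)/4) = 62^20 mod 79.
Repeated squaring: 62^2≡52, 62^4≡18, 62^8≡8, 62^16≡64 (mod 79).
62^20 = 62^(16+4) ≡ 46 (mod 79).
Check: 46² = 2116 ≡ 62 (mod 79). The two roots are 33 and 46.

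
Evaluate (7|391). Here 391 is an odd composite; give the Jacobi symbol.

1

Reciprocity: 7 ≡ 3 and 391 ≡ 3 (mod 4), so (7/391) = −(391/7).
Reduce top mod 7: now compute (6/7).
Pull out 2: since 7 ≡ 7 (mod 8), (2/7) = +1.
Reciprocity: 3 ≡ 3 and 7 ≡ 3 (mod 4), so (3/7) = −(7/3).
Reduce top mod 3: now compute (1/3).
Reached (1/3) = 1. Collecting the sign flips along the way, the symbol is +1.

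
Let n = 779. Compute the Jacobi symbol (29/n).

1

Reciprocity: 29 ≡ 1 and 779 ≡ 3 (mod 4), so (29/779) = +(779/29).
Reduce top mod 29: now compute (25/29).
Reciprocity: 25 ≡ 1 and 29 ≡ 1 (mod 4), so (25/29) = +(29/25).
Reduce top mod 25: now compute (4/25).
Pull out 2^2: since 25 ≡ 1 (mod 8), (2/25) = +1, so (2/25)^2 = +1.
Reached (1/25) = 1. Collecting the sign flips along the way, the symbol is +1.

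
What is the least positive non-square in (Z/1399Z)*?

(2/1399) = +1, so 2 is a residue.
(3/1399) = −1, so 3 is the smallest positive non-residue mod 1399.

3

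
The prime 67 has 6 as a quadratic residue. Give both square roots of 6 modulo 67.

Since 67 ≡ 3 (mod 4), a square root of 6 is 6^((67+1)/4) = 6^17 mod 67.
Repeated squaring: 6^2≡36, 6^4≡23, 6^8≡60, 6^16≡49 (mod 67).
6^17 = 6^(16+1) ≡ 26 (mod 67).
Check: 26² = 676 ≡ 6 (mod 67). The two roots are 26 and 41.

26, 41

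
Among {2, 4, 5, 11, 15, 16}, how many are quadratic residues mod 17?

(2/17) = +1 → QR.
(4/17) = +1 → QR.
(5/17) = -1 → non-residue.
(11/17) = -1 → non-residue.
(15/17) = +1 → QR.
(16/17) = +1 → QR.
Total quadratic residues among the 6: 4.

4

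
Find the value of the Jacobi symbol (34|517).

Pull out 2: since 517 ≡ 5 (mod 8), (2/517) = -1.
Reciprocity: 17 ≡ 1 and 517 ≡ 1 (mod 4), so (17/517) = +(517/17).
Reduce top mod 17: now compute (7/17).
Reciprocity: 7 ≡ 3 and 17 ≡ 1 (mod 4), so (7/17) = +(17/7).
Reduce top mod 7: now compute (3/7).
Reciprocity: 3 ≡ 3 and 7 ≡ 3 (mod 4), so (3/7) = −(7/3).
Reduce top mod 3: now compute (1/3).
Reached (1/3) = 1. Collecting the sign flips along the way, the symbol is +1.

1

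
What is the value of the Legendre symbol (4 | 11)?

Euler's criterion: (4/11) ≡ 4^5 (mod 11).
4^2 ≡ 5 (mod 11)
4^4 ≡ 3 (mod 11)
4^5 = 4^(4+1) ≡ 1 (mod 11).
Result is 1, so (4/11) = 1.

1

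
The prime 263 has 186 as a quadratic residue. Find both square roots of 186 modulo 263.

Since 263 ≡ 3 (mod 4), a square root of 186 is 186^((263+1)/4) = 186^66 mod 263.
Repeated squaring: 186^2≡143, 186^4≡198, 186^8≡17, 186^16≡26, 186^32≡150, 186^64≡145 (mod 263).
186^66 = 186^(64+2) ≡ 221 (mod 263).
Check: 221² = 48841 ≡ 186 (mod 263). The two roots are 42 and 221.

42, 221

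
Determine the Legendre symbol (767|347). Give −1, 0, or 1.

1

Euler's criterion: (767/347) ≡ 73^173 (mod 347).
73^2 ≡ 124 (mod 347)
73^4 ≡ 108 (mod 347)
73^8 ≡ 213 (mod 347)
73^16 ≡ 259 (mod 347)
73^32 ≡ 110 (mod 347)
73^64 ≡ 302 (mod 347)
73^128 ≡ 290 (mod 347)
73^173 = 73^(128+32+8+4+1) ≡ 1 (mod 347).
Result is 1, so (767/347) = 1.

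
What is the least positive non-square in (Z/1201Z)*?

(2/1201) = +1, so 2 is a residue.
(3/1201) = +1, so 3 is a residue.
(4/1201) = +1, so 4 is a residue.
(5/1201) = +1, so 5 is a residue.
(6/1201) = +1, so 6 is a residue.
(7/1201) = +1, so 7 is a residue.
(8/1201) = +1, so 8 is a residue.
(9/1201) = +1, so 9 is a residue.
(10/1201) = +1, so 10 is a residue.
(11/1201) = −1, so 11 is the smallest positive non-residue mod 1201.

11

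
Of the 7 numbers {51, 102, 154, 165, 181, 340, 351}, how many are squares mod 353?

(51/353) = -1 → non-residue.
(102/353) = -1 → non-residue.
(154/353) = -1 → non-residue.
(165/353) = +1 → QR.
(181/353) = +1 → QR.
(340/353) = -1 → non-residue.
(351/353) = +1 → QR.
Total quadratic residues among the 7: 3.

3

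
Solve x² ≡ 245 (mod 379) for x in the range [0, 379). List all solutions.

Since 379 ≡ 3 (mod 4), a square root of 245 is 245^((379+1)/4) = 245^95 mod 379.
Repeated squaring: 245^2≡143, 245^4≡362, 245^8≡289, 245^16≡141, 245^32≡173, 245^64≡367 (mod 379).
245^95 = 245^(64+16+8+4+2+1) ≡ 106 (mod 379).
Check: 106² = 11236 ≡ 245 (mod 379). The two roots are 106 and 273.

106, 273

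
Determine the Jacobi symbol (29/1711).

0

Reciprocity: 29 ≡ 1 and 1711 ≡ 3 (mod 4), so (29/1711) = +(1711/29).
Reduce top mod 29: now compute (0/29).
Top reduces to 0: gcd > 1, so the symbol is 0.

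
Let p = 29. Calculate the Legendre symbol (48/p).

-1

First reduce: 48 ≡ 19 (mod 29).
Reciprocity: 19 ≡ 3 and 29 ≡ 1 (mod 4), so (19/29) = +(29/19).
Reduce top mod 19: now compute (10/19).
Pull out 2: since 19 ≡ 3 (mod 8), (2/19) = -1.
Reciprocity: 5 ≡ 1 and 19 ≡ 3 (mod 4), so (5/19) = +(19/5).
Reduce top mod 5: now compute (4/5).
Pull out 2^2: since 5 ≡ 5 (mod 8), (2/5) = -1, so (2/5)^2 = +1.
Reached (1/5) = 1. Collecting the sign flips along the way, the symbol is -1.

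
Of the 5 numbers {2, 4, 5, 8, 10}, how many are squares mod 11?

2

(2/11) = -1 → non-residue.
(4/11) = +1 → QR.
(5/11) = +1 → QR.
(8/11) = -1 → non-residue.
(10/11) = -1 → non-residue.
Total quadratic residues among the 5: 2.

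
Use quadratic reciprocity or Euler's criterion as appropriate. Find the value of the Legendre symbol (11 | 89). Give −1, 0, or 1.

Euler's criterion: (11/89) ≡ 11^44 (mod 89).
11^2 ≡ 32 (mod 89)
11^4 ≡ 45 (mod 89)
11^8 ≡ 67 (mod 89)
11^16 ≡ 39 (mod 89)
11^32 ≡ 8 (mod 89)
11^44 = 11^(32+8+4) ≡ 1 (mod 89).
Result is 1, so (11/89) = 1.

1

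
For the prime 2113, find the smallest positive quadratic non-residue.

5

(2/2113) = +1, so 2 is a residue.
(3/2113) = +1, so 3 is a residue.
(4/2113) = +1, so 4 is a residue.
(5/2113) = −1, so 5 is the smallest positive non-residue mod 2113.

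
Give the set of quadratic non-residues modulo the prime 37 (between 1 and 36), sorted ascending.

Square k = 1,…,18 (k and 37−k give the same square):
1²=1, 2²=4, 3²=9, 4²=16, 5²=25, 6²=36, 7²≡12, 8²≡27, 9²≡7, 10²≡26, 11²≡10, 12²≡33, 13²≡21, 14²≡11, 15²≡3, 16²≡34, 17²≡30, 18²≡28 (mod 37).
The residues are {1, 3, 4, 7, 9, 10, 11, 12, 16, 21, 25, 26, 27, 28, 30, 33, 34, 36}; the non-residues are the remaining 18 nonzero classes.

2, 5, 6, 8, 13, 14, 15, 17, 18, 19, 20, 22, 23, 24, 29, 31, 32, 35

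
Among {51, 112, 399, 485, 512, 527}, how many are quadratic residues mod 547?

3

(51/547) = +1 → QR.
(112/547) = -1 → non-residue.
(399/547) = +1 → QR.
(485/547) = -1 → non-residue.
(512/547) = -1 → non-residue.
(527/547) = +1 → QR.
Total quadratic residues among the 6: 3.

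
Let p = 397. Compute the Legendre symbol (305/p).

Reciprocity: 305 ≡ 1 and 397 ≡ 1 (mod 4), so (305/397) = +(397/305).
Reduce top mod 305: now compute (92/305).
Pull out 2^2: since 305 ≡ 1 (mod 8), (2/305) = +1, so (2/305)^2 = +1.
Reciprocity: 23 ≡ 3 and 305 ≡ 1 (mod 4), so (23/305) = +(305/23).
Reduce top mod 23: now compute (6/23).
Pull out 2: since 23 ≡ 7 (mod 8), (2/23) = +1.
Reciprocity: 3 ≡ 3 and 23 ≡ 3 (mod 4), so (3/23) = −(23/3).
Reduce top mod 3: now compute (2/3).
Pull out 2: since 3 ≡ 3 (mod 8), (2/3) = -1.
Reached (1/3) = 1. Collecting the sign flips along the way, the symbol is +1.

1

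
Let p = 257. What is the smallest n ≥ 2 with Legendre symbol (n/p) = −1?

(2/257) = +1, so 2 is a residue.
(3/257) = −1, so 3 is the smallest positive non-residue mod 257.

3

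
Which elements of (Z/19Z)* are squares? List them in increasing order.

1 4 5 6 7 9 11 16 17

Square k = 1,…,9 (k and 19−k give the same square):
1²=1, 2²=4, 3²=9, 4²=16, 5²≡6, 6²≡17, 7²≡11, 8²≡7, 9²≡5 (mod 19).
So the quadratic residues mod 19 are {1, 4, 5, 6, 7, 9, 11, 16, 17}.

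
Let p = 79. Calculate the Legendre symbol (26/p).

1

Pull out 2: since 79 ≡ 7 (mod 8), (2/79) = +1.
Reciprocity: 13 ≡ 1 and 79 ≡ 3 (mod 4), so (13/79) = +(79/13).
Reduce top mod 13: now compute (1/13).
Reached (1/13) = 1. Collecting the sign flips along the way, the symbol is +1.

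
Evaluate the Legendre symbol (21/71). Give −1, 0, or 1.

Reciprocity: 21 ≡ 1 and 71 ≡ 3 (mod 4), so (21/71) = +(71/21).
Reduce top mod 21: now compute (8/21).
Pull out 2^3: since 21 ≡ 5 (mod 8), (2/21) = -1, so (2/21)^3 = -1.
Reached (1/21) = 1. Collecting the sign flips along the way, the symbol is -1.

-1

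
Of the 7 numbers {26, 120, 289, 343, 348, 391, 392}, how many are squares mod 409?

4

(26/409) = -1 → non-residue.
(120/409) = +1 → QR.
(289/409) = +1 → QR.
(343/409) = -1 → non-residue.
(348/409) = -1 → non-residue.
(391/409) = +1 → QR.
(392/409) = +1 → QR.
Total quadratic residues among the 7: 4.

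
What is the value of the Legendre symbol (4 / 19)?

Pull out 2^2: since 19 ≡ 3 (mod 8), (2/19) = -1, so (2/19)^2 = +1.
Reached (1/19) = 1. Collecting the sign flips along the way, the symbol is +1.

1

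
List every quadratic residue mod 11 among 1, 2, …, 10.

Square k = 1,…,5 (k and 11−k give the same square):
1²=1, 2²=4, 3²=9, 4²≡5, 5²≡3 (mod 11).
So the quadratic residues mod 11 are {1, 3, 4, 5, 9}.

1, 3, 4, 5, 9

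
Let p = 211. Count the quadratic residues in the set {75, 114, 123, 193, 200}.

3

(75/211) = -1 → non-residue.
(114/211) = +1 → QR.
(123/211) = +1 → QR.
(193/211) = +1 → QR.
(200/211) = -1 → non-residue.
Total quadratic residues among the 5: 3.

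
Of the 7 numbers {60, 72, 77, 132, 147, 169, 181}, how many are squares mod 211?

1

(60/211) = -1 → non-residue.
(72/211) = -1 → non-residue.
(77/211) = -1 → non-residue.
(132/211) = -1 → non-residue.
(147/211) = -1 → non-residue.
(169/211) = +1 → QR.
(181/211) = -1 → non-residue.
Total quadratic residues among the 7: 1.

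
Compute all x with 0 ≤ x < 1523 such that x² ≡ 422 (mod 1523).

Since 1523 ≡ 3 (mod 4), a square root of 422 is 422^((1523+1)/4) = 422^381 mod 1523.
Repeated squaring: 422^2≡1416, 422^4≡788, 422^8≡1083, 422^16≡179, 422^32≡58, 422^64≡318, 422^128≡606, 422^256≡193 (mod 1523).
422^381 = 422^(256+64+32+16+8+4+1) ≡ 849 (mod 1523).
Check: 849² = 720801 ≡ 422 (mod 1523). The two roots are 674 and 849.

674, 849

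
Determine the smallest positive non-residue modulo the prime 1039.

3

(2/1039) = +1, so 2 is a residue.
(3/1039) = −1, so 3 is the smallest positive non-residue mod 1039.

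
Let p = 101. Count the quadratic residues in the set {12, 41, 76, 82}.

(12/101) = -1 → non-residue.
(41/101) = -1 → non-residue.
(76/101) = +1 → QR.
(82/101) = +1 → QR.
Total quadratic residues among the 4: 2.

2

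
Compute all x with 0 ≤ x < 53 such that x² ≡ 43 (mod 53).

19, 34

53 ≡ 1 (mod 4), so we find a root by search.
Trying successive values, 19² = 361 ≡ 43 (mod 53). The other root is 53 − 19 = 34.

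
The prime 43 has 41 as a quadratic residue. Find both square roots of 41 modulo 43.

Since 43 ≡ 3 (mod 4), a square root of 41 is 41^((43+1)/4) = 41^11 mod 43.
Repeated squaring: 41^2≡4, 41^4≡16, 41^8≡41 (mod 43).
41^11 = 41^(8+2+1) ≡ 16 (mod 43).
Check: 16² = 256 ≡ 41 (mod 43). The two roots are 16 and 27.

16, 27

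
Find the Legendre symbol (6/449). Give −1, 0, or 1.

Pull out 2: since 449 ≡ 1 (mod 8), (2/449) = +1.
Reciprocity: 3 ≡ 3 and 449 ≡ 1 (mod 4), so (3/449) = +(449/3).
Reduce top mod 3: now compute (2/3).
Pull out 2: since 3 ≡ 3 (mod 8), (2/3) = -1.
Reached (1/3) = 1. Collecting the sign flips along the way, the symbol is -1.

-1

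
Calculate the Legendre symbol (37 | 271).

Reciprocity: 37 ≡ 1 and 271 ≡ 3 (mod 4), so (37/271) = +(271/37).
Reduce top mod 37: now compute (12/37).
Pull out 2^2: since 37 ≡ 5 (mod 8), (2/37) = -1, so (2/37)^2 = +1.
Reciprocity: 3 ≡ 3 and 37 ≡ 1 (mod 4), so (3/37) = +(37/3).
Reduce top mod 3: now compute (1/3).
Reached (1/3) = 1. Collecting the sign flips along the way, the symbol is +1.

1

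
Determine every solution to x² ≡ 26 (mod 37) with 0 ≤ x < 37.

37 ≡ 1 (mod 4), so we find a root by search.
Trying successive values, 10² = 100 ≡ 26 (mod 37). The other root is 37 − 10 = 27.

10, 27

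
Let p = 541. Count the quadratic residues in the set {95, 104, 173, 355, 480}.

3

(95/541) = +1 → QR.
(104/541) = +1 → QR.
(173/541) = +1 → QR.
(355/541) = -1 → non-residue.
(480/541) = -1 → non-residue.
Total quadratic residues among the 5: 3.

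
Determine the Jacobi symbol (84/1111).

Pull out 2^2: since 1111 ≡ 7 (mod 8), (2/1111) = +1, so (2/1111)^2 = +1.
Reciprocity: 21 ≡ 1 and 1111 ≡ 3 (mod 4), so (21/1111) = +(1111/21).
Reduce top mod 21: now compute (19/21).
Reciprocity: 19 ≡ 3 and 21 ≡ 1 (mod 4), so (19/21) = +(21/19).
Reduce top mod 19: now compute (2/19).
Pull out 2: since 19 ≡ 3 (mod 8), (2/19) = -1.
Reached (1/19) = 1. Collecting the sign flips along the way, the symbol is -1.

-1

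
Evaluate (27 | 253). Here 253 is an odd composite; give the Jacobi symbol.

1

Reciprocity: 27 ≡ 3 and 253 ≡ 1 (mod 4), so (27/253) = +(253/27).
Reduce top mod 27: now compute (10/27).
Pull out 2: since 27 ≡ 3 (mod 8), (2/27) = -1.
Reciprocity: 5 ≡ 1 and 27 ≡ 3 (mod 4), so (5/27) = +(27/5).
Reduce top mod 5: now compute (2/5).
Pull out 2: since 5 ≡ 5 (mod 8), (2/5) = -1.
Reached (1/5) = 1. Collecting the sign flips along the way, the symbol is +1.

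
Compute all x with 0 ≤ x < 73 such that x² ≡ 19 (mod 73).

73 ≡ 1 (mod 4), so we find a root by search.
Trying successive values, 26² = 676 ≡ 19 (mod 73). The other root is 73 − 26 = 47.

26, 47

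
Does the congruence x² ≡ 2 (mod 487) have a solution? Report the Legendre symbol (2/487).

1

Pull out 2: since 487 ≡ 7 (mod 8), (2/487) = +1.
Reached (1/487) = 1. Collecting the sign flips along the way, the symbol is +1.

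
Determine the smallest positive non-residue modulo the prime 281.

(2/281) = +1, so 2 is a residue.
(3/281) = −1, so 3 is the smallest positive non-residue mod 281.

3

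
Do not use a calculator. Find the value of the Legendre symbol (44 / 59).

Euler's criterion: (44/59) ≡ 44^29 (mod 59).
44^2 ≡ 48 (mod 59)
44^4 ≡ 3 (mod 59)
44^8 ≡ 9 (mod 59)
44^16 ≡ 22 (mod 59)
44^29 = 44^(16+8+4+1) ≡ 58 (mod 59).
Result is 58 ≡ −1, so (44/59) = −1.

-1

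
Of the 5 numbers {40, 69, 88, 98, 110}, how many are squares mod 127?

(40/127) = -1 → non-residue.
(69/127) = +1 → QR.
(88/127) = +1 → QR.
(98/127) = +1 → QR.
(110/127) = -1 → non-residue.
Total quadratic residues among the 5: 3.

3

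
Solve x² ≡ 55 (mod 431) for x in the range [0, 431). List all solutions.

141, 290

Since 431 ≡ 3 (mod 4), a square root of 55 is 55^((431+1)/4) = 55^108 mod 431.
Repeated squaring: 55^2≡8, 55^4≡64, 55^8≡217, 55^16≡110, 55^32≡32, 55^64≡162 (mod 431).
55^108 = 55^(64+32+8+4) ≡ 290 (mod 431).
Check: 290² = 84100 ≡ 55 (mod 431). The two roots are 141 and 290.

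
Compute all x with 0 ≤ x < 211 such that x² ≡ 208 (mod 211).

Since 211 ≡ 3 (mod 4), a square root of 208 is 208^((211+1)/4) = 208^53 mod 211.
Repeated squaring: 208^2≡9, 208^4≡81, 208^8≡20, 208^16≡189, 208^32≡62 (mod 211).
208^53 = 208^(32+16+4+1) ≡ 182 (mod 211).
Check: 182² = 33124 ≡ 208 (mod 211). The two roots are 29 and 182.

29, 182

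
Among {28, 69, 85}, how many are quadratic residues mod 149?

3

(28/149) = +1 → QR.
(69/149) = +1 → QR.
(85/149) = +1 → QR.
Total quadratic residues among the 3: 3.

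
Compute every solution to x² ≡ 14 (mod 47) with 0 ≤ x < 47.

Since 47 ≡ 3 (mod 4), a square root of 14 is 14^((47+1)/4) = 14^12 mod 47.
Repeated squaring: 14^2≡8, 14^4≡17, 14^8≡7 (mod 47).
14^12 = 14^(8+4) ≡ 25 (mod 47).
Check: 25² = 625 ≡ 14 (mod 47). The two roots are 22 and 25.

22, 25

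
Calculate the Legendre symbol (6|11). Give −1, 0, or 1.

-1

Pull out 2: since 11 ≡ 3 (mod 8), (2/11) = -1.
Reciprocity: 3 ≡ 3 and 11 ≡ 3 (mod 4), so (3/11) = −(11/3).
Reduce top mod 3: now compute (2/3).
Pull out 2: since 3 ≡ 3 (mod 8), (2/3) = -1.
Reached (1/3) = 1. Collecting the sign flips along the way, the symbol is -1.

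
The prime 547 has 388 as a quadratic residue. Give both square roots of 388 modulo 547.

230, 317

Since 547 ≡ 3 (mod 4), a square root of 388 is 388^((547+1)/4) = 388^137 mod 547.
Repeated squaring: 388^2≡119, 388^4≡486, 388^8≡439, 388^16≡177, 388^32≡150, 388^64≡73, 388^128≡406 (mod 547).
388^137 = 388^(128+8+1) ≡ 317 (mod 547).
Check: 317² = 100489 ≡ 388 (mod 547). The two roots are 230 and 317.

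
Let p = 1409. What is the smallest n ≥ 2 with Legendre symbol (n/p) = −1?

(2/1409) = +1, so 2 is a residue.
(3/1409) = −1, so 3 is the smallest positive non-residue mod 1409.

3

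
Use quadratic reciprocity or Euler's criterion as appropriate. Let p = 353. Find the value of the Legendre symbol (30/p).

Pull out 2: since 353 ≡ 1 (mod 8), (2/353) = +1.
Reciprocity: 15 ≡ 3 and 353 ≡ 1 (mod 4), so (15/353) = +(353/15).
Reduce top mod 15: now compute (8/15).
Pull out 2^3: since 15 ≡ 7 (mod 8), (2/15) = +1, so (2/15)^3 = +1.
Reached (1/15) = 1. Collecting the sign flips along the way, the symbol is +1.

1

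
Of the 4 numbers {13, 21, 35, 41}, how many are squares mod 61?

(13/61) = +1 → QR.
(21/61) = -1 → non-residue.
(35/61) = -1 → non-residue.
(41/61) = +1 → QR.
Total quadratic residues among the 4: 2.

2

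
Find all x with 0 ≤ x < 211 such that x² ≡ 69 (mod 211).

51, 160

Since 211 ≡ 3 (mod 4), a square root of 69 is 69^((211+1)/4) = 69^53 mod 211.
Repeated squaring: 69^2≡119, 69^4≡24, 69^8≡154, 69^16≡84, 69^32≡93 (mod 211).
69^53 = 69^(32+16+4+1) ≡ 51 (mod 211).
Check: 51² = 2601 ≡ 69 (mod 211). The two roots are 51 and 160.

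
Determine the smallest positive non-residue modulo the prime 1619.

2

(2/1619) = −1, so 2 is the smallest positive non-residue mod 1619.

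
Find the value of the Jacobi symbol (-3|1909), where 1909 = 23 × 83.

First reduce: -3 ≡ 1906 (mod 1909).
Pull out 2: since 1909 ≡ 5 (mod 8), (2/1909) = -1.
Reciprocity: 953 ≡ 1 and 1909 ≡ 1 (mod 4), so (953/1909) = +(1909/953).
Reduce top mod 953: now compute (3/953).
Reciprocity: 3 ≡ 3 and 953 ≡ 1 (mod 4), so (3/953) = +(953/3).
Reduce top mod 3: now compute (2/3).
Pull out 2: since 3 ≡ 3 (mod 8), (2/3) = -1.
Reached (1/3) = 1. Collecting the sign flips along the way, the symbol is +1.

1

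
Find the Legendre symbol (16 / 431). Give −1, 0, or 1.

1

Pull out 2^4: since 431 ≡ 7 (mod 8), (2/431) = +1, so (2/431)^4 = +1.
Reached (1/431) = 1. Collecting the sign flips along the way, the symbol is +1.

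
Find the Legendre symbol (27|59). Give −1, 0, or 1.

Euler's criterion: (27/59) ≡ 27^29 (mod 59).
27^2 ≡ 21 (mod 59)
27^4 ≡ 28 (mod 59)
27^8 ≡ 17 (mod 59)
27^16 ≡ 53 (mod 59)
27^29 = 27^(16+8+4+1) ≡ 1 (mod 59).
Result is 1, so (27/59) = 1.

1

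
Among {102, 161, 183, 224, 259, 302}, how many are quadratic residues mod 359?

(102/359) = +1 → QR.
(161/359) = -1 → non-residue.
(183/359) = -1 → non-residue.
(224/359) = -1 → non-residue.
(259/359) = -1 → non-residue.
(302/359) = +1 → QR.
Total quadratic residues among the 6: 2.

2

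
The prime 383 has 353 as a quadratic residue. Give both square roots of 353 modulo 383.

154, 229

Since 383 ≡ 3 (mod 4), a square root of 353 is 353^((383+1)/4) = 353^96 mod 383.
Repeated squaring: 353^2≡134, 353^4≡338, 353^8≡110, 353^16≡227, 353^32≡207, 353^64≡336 (mod 383).
353^96 = 353^(64+32) ≡ 229 (mod 383).
Check: 229² = 52441 ≡ 353 (mod 383). The two roots are 154 and 229.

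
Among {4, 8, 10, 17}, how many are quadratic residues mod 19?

2

(4/19) = +1 → QR.
(8/19) = -1 → non-residue.
(10/19) = -1 → non-residue.
(17/19) = +1 → QR.
Total quadratic residues among the 4: 2.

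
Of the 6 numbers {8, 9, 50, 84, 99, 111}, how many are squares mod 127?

(8/127) = +1 → QR.
(9/127) = +1 → QR.
(50/127) = +1 → QR.
(84/127) = +1 → QR.
(99/127) = +1 → QR.
(111/127) = -1 → non-residue.
Total quadratic residues among the 6: 5.

5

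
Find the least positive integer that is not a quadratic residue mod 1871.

(2/1871) = +1, so 2 is a residue.
(3/1871) = +1, so 3 is a residue.
(4/1871) = +1, so 4 is a residue.
(5/1871) = +1, so 5 is a residue.
(6/1871) = +1, so 6 is a residue.
(7/1871) = −1, so 7 is the smallest positive non-residue mod 1871.

7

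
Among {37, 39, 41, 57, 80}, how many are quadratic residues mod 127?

2

(37/127) = +1 → QR.
(39/127) = -1 → non-residue.
(41/127) = +1 → QR.
(57/127) = -1 → non-residue.
(80/127) = -1 → non-residue.
Total quadratic residues among the 5: 2.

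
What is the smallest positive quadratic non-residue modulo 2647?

(2/2647) = +1, so 2 is a residue.
(3/2647) = −1, so 3 is the smallest positive non-residue mod 2647.

3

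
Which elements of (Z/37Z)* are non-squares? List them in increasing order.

Square k = 1,…,18 (k and 37−k give the same square):
1²=1, 2²=4, 3²=9, 4²=16, 5²=25, 6²=36, 7²≡12, 8²≡27, 9²≡7, 10²≡26, 11²≡10, 12²≡33, 13²≡21, 14²≡11, 15²≡3, 16²≡34, 17²≡30, 18²≡28 (mod 37).
The residues are {1, 3, 4, 7, 9, 10, 11, 12, 16, 21, 25, 26, 27, 28, 30, 33, 34, 36}; the non-residues are the remaining 18 nonzero classes.

2,5,6,8,13,14,15,17,18,19,20,22,23,24,29,31,32,35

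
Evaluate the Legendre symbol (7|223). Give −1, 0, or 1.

1

Euler's criterion: (7/223) ≡ 7^111 (mod 223).
7^2 ≡ 49 (mod 223)
7^4 ≡ 171 (mod 223)
7^8 ≡ 28 (mod 223)
7^16 ≡ 115 (mod 223)
7^32 ≡ 68 (mod 223)
7^64 ≡ 164 (mod 223)
7^111 = 7^(64+32+8+4+2+1) ≡ 1 (mod 223).
Result is 1, so (7/223) = 1.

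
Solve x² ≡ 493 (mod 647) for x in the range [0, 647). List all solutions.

230, 417

Since 647 ≡ 3 (mod 4), a square root of 493 is 493^((647+1)/4) = 493^162 mod 647.
Repeated squaring: 493^2≡424, 493^4≡557, 493^8≡336, 493^16≡318, 493^32≡192, 493^64≡632, 493^128≡225 (mod 647).
493^162 = 493^(128+32+2) ≡ 230 (mod 647).
Check: 230² = 52900 ≡ 493 (mod 647). The two roots are 230 and 417.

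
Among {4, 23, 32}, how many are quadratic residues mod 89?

(4/89) = +1 → QR.
(23/89) = -1 → non-residue.
(32/89) = +1 → QR.
Total quadratic residues among the 3: 2.

2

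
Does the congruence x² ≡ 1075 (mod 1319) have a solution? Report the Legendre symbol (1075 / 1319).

1

Reciprocity: 1075 ≡ 3 and 1319 ≡ 3 (mod 4), so (1075/1319) = −(1319/1075).
Reduce top mod 1075: now compute (244/1075).
Pull out 2^2: since 1075 ≡ 3 (mod 8), (2/1075) = -1, so (2/1075)^2 = +1.
Reciprocity: 61 ≡ 1 and 1075 ≡ 3 (mod 4), so (61/1075) = +(1075/61).
Reduce top mod 61: now compute (38/61).
Pull out 2: since 61 ≡ 5 (mod 8), (2/61) = -1.
Reciprocity: 19 ≡ 3 and 61 ≡ 1 (mod 4), so (19/61) = +(61/19).
Reduce top mod 19: now compute (4/19).
Pull out 2^2: since 19 ≡ 3 (mod 8), (2/19) = -1, so (2/19)^2 = +1.
Reached (1/19) = 1. Collecting the sign flips along the way, the symbol is +1.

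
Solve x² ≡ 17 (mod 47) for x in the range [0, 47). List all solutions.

8, 39

Since 47 ≡ 3 (mod 4), a square root of 17 is 17^((47+1)/4) = 17^12 mod 47.
Repeated squaring: 17^2≡7, 17^4≡2, 17^8≡4 (mod 47).
17^12 = 17^(8+4) ≡ 8 (mod 47).
Check: 8² = 64 ≡ 17 (mod 47). The two roots are 8 and 39.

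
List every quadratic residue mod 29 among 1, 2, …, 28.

1 4 5 6 7 9 13 16 20 22 23 24 25 28

Square k = 1,…,14 (k and 29−k give the same square):
1²=1, 2²=4, 3²=9, 4²=16, 5²=25, 6²≡7, 7²≡20, 8²≡6, 9²≡23, 10²≡13, 11²≡5, 12²≡28, 13²≡24, 14²≡22 (mod 29).
So the quadratic residues mod 29 are {1, 4, 5, 6, 7, 9, 13, 16, 20, 22, 23, 24, 25, 28}.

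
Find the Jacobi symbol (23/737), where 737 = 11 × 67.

1

Reciprocity: 23 ≡ 3 and 737 ≡ 1 (mod 4), so (23/737) = +(737/23).
Reduce top mod 23: now compute (1/23).
Reached (1/23) = 1. Collecting the sign flips along the way, the symbol is +1.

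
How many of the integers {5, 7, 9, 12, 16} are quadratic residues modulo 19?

4

(5/19) = +1 → QR.
(7/19) = +1 → QR.
(9/19) = +1 → QR.
(12/19) = -1 → non-residue.
(16/19) = +1 → QR.
Total quadratic residues among the 5: 4.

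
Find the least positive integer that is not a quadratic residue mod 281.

3

(2/281) = +1, so 2 is a residue.
(3/281) = −1, so 3 is the smallest positive non-residue mod 281.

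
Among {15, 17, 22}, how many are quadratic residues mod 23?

(15/23) = -1 → non-residue.
(17/23) = -1 → non-residue.
(22/23) = -1 → non-residue.
Total quadratic residues among the 3: 0.

0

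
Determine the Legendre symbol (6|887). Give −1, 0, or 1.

1

Euler's criterion: (6/887) ≡ 6^443 (mod 887).
6^2 ≡ 36 (mod 887)
6^4 ≡ 409 (mod 887)
6^8 ≡ 525 (mod 887)
6^16 ≡ 655 (mod 887)
6^32 ≡ 604 (mod 887)
6^64 ≡ 259 (mod 887)
6^128 ≡ 556 (mod 887)
6^256 ≡ 460 (mod 887)
6^443 = 6^(256+128+32+16+8+2+1) ≡ 1 (mod 887).
Result is 1, so (6/887) = 1.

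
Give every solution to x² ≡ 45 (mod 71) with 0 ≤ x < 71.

20, 51

Since 71 ≡ 3 (mod 4), a square root of 45 is 45^((71+1)/4) = 45^18 mod 71.
Repeated squaring: 45^2≡37, 45^4≡20, 45^8≡45, 45^16≡37 (mod 71).
45^18 = 45^(16+2) ≡ 20 (mod 71).
Check: 20² = 400 ≡ 45 (mod 71). The two roots are 20 and 51.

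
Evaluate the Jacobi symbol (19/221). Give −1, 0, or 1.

Reciprocity: 19 ≡ 3 and 221 ≡ 1 (mod 4), so (19/221) = +(221/19).
Reduce top mod 19: now compute (12/19).
Pull out 2^2: since 19 ≡ 3 (mod 8), (2/19) = -1, so (2/19)^2 = +1.
Reciprocity: 3 ≡ 3 and 19 ≡ 3 (mod 4), so (3/19) = −(19/3).
Reduce top mod 3: now compute (1/3).
Reached (1/3) = 1. Collecting the sign flips along the way, the symbol is -1.

-1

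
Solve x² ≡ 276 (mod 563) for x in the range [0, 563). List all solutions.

115, 448

Since 563 ≡ 3 (mod 4), a square root of 276 is 276^((563+1)/4) = 276^141 mod 563.
Repeated squaring: 276^2≡171, 276^4≡528, 276^8≡99, 276^16≡230, 276^32≡541, 276^64≡484, 276^128≡48 (mod 563).
276^141 = 276^(128+8+4+1) ≡ 448 (mod 563).
Check: 448² = 200704 ≡ 276 (mod 563). The two roots are 115 and 448.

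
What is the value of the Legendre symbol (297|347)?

1

Euler's criterion: (297/347) ≡ 297^173 (mod 347).
297^2 ≡ 71 (mod 347)
297^4 ≡ 183 (mod 347)
297^8 ≡ 177 (mod 347)
297^16 ≡ 99 (mod 347)
297^32 ≡ 85 (mod 347)
297^64 ≡ 285 (mod 347)
297^128 ≡ 27 (mod 347)
297^173 = 297^(128+32+8+4+1) ≡ 1 (mod 347).
Result is 1, so (297/347) = 1.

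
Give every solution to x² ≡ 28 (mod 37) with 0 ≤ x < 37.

37 ≡ 1 (mod 4), so we find a root by search.
Trying successive values, 18² = 324 ≡ 28 (mod 37). The other root is 37 − 18 = 19.

18, 19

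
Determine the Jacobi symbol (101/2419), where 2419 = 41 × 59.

Reciprocity: 101 ≡ 1 and 2419 ≡ 3 (mod 4), so (101/2419) = +(2419/101).
Reduce top mod 101: now compute (96/101).
Pull out 2^5: since 101 ≡ 5 (mod 8), (2/101) = -1, so (2/101)^5 = -1.
Reciprocity: 3 ≡ 3 and 101 ≡ 1 (mod 4), so (3/101) = +(101/3).
Reduce top mod 3: now compute (2/3).
Pull out 2: since 3 ≡ 3 (mod 8), (2/3) = -1.
Reached (1/3) = 1. Collecting the sign flips along the way, the symbol is +1.

1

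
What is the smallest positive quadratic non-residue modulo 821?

(2/821) = −1, so 2 is the smallest positive non-residue mod 821.

2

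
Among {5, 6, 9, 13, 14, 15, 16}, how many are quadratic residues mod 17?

4

(5/17) = -1 → non-residue.
(6/17) = -1 → non-residue.
(9/17) = +1 → QR.
(13/17) = +1 → QR.
(14/17) = -1 → non-residue.
(15/17) = +1 → QR.
(16/17) = +1 → QR.
Total quadratic residues among the 7: 4.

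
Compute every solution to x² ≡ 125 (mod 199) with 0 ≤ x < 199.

18, 181

Since 199 ≡ 3 (mod 4), a square root of 125 is 125^((199+1)/4) = 125^50 mod 199.
Repeated squaring: 125^2≡103, 125^4≡62, 125^8≡63, 125^16≡188, 125^32≡121 (mod 199).
125^50 = 125^(32+16+2) ≡ 18 (mod 199).
Check: 18² = 324 ≡ 125 (mod 199). The two roots are 18 and 181.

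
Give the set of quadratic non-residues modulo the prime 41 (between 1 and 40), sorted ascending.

Square k = 1,…,20 (k and 41−k give the same square):
1²=1, 2²=4, 3²=9, 4²=16, 5²=25, 6²=36, 7²≡8, 8²≡23, 9²≡40, 10²≡18, 11²≡39, 12²≡21, 13²≡5, 14²≡32, 15²≡20, 16²≡10, 17²≡2, 18²≡37, 19²≡33, 20²≡31 (mod 41).
The residues are {1, 2, 4, 5, 8, 9, 10, 16, 18, 20, 21, 23, 25, 31, 32, 33, 36, 37, 39, 40}; the non-residues are the remaining 20 nonzero classes.

3,6,7,11,12,13,14,15,17,19,22,24,26,27,28,29,30,34,35,38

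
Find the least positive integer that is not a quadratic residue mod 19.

2

(2/19) = −1, so 2 is the smallest positive non-residue mod 19.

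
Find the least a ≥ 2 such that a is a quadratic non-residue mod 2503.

3

(2/2503) = +1, so 2 is a residue.
(3/2503) = −1, so 3 is the smallest positive non-residue mod 2503.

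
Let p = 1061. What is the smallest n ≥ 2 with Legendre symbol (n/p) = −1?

2

(2/1061) = −1, so 2 is the smallest positive non-residue mod 1061.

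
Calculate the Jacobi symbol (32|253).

-1

Pull out 2^5: since 253 ≡ 5 (mod 8), (2/253) = -1, so (2/253)^5 = -1.
Reached (1/253) = 1. Collecting the sign flips along the way, the symbol is -1.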